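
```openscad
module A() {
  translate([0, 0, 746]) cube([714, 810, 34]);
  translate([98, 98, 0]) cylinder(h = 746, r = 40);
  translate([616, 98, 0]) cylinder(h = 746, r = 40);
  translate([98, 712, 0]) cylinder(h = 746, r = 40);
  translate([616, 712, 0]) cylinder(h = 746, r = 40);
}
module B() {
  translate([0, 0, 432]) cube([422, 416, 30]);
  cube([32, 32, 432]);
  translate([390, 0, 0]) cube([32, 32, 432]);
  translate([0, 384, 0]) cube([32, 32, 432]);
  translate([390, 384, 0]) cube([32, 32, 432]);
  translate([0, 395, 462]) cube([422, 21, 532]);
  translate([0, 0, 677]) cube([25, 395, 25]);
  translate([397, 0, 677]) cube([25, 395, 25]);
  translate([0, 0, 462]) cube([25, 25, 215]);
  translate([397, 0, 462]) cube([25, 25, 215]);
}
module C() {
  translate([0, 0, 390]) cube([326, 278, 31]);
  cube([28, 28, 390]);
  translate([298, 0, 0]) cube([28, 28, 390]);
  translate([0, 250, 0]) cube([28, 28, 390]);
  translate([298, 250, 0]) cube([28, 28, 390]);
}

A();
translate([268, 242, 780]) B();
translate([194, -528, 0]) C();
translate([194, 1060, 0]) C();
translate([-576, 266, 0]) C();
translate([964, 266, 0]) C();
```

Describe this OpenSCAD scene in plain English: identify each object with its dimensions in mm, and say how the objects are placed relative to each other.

A is a rectangular dining table. The top is 714×810×34 mm with its upper surface at z = 780 mm. It stands on four round legs of 80 mm diameter, each leg's bounding box inset 58 mm from the nearest pair of top edges, running from the floor to the underside of the top.

B is a chair. The seat is a 422×416×30 mm slab with its top at z = 462 mm, on four 32×32 mm corner legs (flush with the seat edges, standing on z = 0). A flat backrest 21 mm thick, 532 mm tall, spans the full seat width and rises from the seat top along its +y edge, rear face flush with the rear of the seat. Two armrests of 25×25 mm section run along each side from the seat's front edge to the front of the backrest, top faces 240 mm above the seat top and outer faces flush with the seat's x-edges; a 25×25 mm post under the front of each armrest stands on the seat at the front corner.

C is a four-legged stool. The seat is a 326×278×31 mm slab whose top surface is at z = 421 mm; four square legs, each 28×28 mm in cross-section, run from the floor (z = 0) to the underside of the seat, each flush with a corner of the seat.

The chair is on top of the table. Four stools sit around the table at the −y, +y, −x, +x sides.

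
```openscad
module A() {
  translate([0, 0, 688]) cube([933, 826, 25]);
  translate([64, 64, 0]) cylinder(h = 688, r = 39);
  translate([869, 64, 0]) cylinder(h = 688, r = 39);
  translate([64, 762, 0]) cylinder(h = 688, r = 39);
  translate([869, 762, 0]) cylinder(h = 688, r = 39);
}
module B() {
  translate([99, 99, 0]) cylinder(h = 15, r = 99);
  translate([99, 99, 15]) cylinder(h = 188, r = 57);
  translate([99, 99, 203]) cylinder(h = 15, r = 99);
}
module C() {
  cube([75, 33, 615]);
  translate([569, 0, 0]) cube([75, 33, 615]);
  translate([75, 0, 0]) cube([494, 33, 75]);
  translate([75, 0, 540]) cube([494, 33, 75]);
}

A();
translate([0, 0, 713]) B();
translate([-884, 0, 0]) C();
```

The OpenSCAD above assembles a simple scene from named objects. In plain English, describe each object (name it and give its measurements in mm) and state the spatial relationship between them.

A is a rectangular dining table. The top is 933×826×25 mm with its upper surface at z = 713 mm. It stands on four round legs of 78 mm diameter, each leg's bounding box inset 25 mm from the nearest pair of top edges, running from the floor to the underside of the top.

B is a spool: two coaxial disc flanges of radius 99 mm and thickness 15 mm, joined by a core cylinder of radius 57 mm and height 188 mm. The lower flange rests on z = 0 and the three cylinders share a vertical axis.

C is a picture frame with a 494×465 mm rectangular opening (x by z) and a uniform 75 mm border on every side. Frame depth is 33 mm along y. It is built from two vertical stiles running the full outside height and two horizontal rails spanning the gap between the stiles.

The spool is on top of the table. The picture frame is on the floor beside the table on its −x side.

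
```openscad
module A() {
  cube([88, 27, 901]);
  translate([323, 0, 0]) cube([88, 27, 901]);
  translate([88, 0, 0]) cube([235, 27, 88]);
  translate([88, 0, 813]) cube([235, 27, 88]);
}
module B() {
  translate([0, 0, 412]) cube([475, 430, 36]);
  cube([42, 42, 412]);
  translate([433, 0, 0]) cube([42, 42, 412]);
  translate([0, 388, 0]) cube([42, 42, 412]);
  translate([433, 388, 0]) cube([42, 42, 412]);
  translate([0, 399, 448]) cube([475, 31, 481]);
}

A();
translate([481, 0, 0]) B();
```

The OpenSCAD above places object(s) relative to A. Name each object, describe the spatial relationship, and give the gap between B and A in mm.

A is a picture frame. B is a chair. The chair is on the floor beside the picture frame on its +x side. The gap between the chair and the picture frame is 70 mm.

The chair's nearest face is 70 mm from the picture frame's +x face.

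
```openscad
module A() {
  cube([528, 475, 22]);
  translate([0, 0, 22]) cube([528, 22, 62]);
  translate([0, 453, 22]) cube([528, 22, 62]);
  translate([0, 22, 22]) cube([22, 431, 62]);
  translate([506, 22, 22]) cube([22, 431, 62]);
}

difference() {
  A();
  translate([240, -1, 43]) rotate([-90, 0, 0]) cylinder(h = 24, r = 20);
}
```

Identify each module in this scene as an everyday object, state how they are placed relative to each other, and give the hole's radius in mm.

The subtracted cylinder has r = 20 mm.

A is an open box. The open box has a circular hole through its front wall. The hole's radius is 20 mm.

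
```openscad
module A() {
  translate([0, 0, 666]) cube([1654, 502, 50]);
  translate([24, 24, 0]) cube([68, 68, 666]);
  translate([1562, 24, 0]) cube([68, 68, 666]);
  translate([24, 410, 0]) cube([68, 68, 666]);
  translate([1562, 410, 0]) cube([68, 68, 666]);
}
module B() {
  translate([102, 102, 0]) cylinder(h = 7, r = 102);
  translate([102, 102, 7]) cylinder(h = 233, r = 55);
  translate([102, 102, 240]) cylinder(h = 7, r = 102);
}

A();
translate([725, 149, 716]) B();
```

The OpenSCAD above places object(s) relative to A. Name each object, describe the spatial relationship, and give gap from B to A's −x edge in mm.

The spool's min-x is at 725; the table's min-x is 0; gap = 725 mm.

A is a table. B is a spool. The spool is on top of the table, centred. The gap from the spool to the table's −x edge is 725 mm.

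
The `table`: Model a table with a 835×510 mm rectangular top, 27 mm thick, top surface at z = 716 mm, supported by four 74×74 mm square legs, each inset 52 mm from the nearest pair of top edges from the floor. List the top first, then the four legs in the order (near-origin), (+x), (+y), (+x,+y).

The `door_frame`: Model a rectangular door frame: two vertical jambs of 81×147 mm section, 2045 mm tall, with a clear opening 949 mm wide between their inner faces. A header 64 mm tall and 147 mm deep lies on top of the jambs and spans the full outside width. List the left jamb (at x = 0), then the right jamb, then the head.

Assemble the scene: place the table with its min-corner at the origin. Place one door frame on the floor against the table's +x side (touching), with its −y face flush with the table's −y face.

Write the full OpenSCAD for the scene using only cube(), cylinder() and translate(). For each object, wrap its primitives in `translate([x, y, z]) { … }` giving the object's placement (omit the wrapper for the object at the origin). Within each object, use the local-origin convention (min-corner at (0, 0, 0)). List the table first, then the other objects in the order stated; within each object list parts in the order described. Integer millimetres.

translate([0, 0, 689]) cube([835, 510, 27]);
translate([52, 52, 0]) cube([74, 74, 689]);
translate([709, 52, 0]) cube([74, 74, 689]);
translate([52, 384, 0]) cube([74, 74, 689]);
translate([709, 384, 0]) cube([74, 74, 689]);
translate([835, 0, 0]) {
  cube([81, 147, 2045]);
  translate([1030, 0, 0]) cube([81, 147, 2045]);
  translate([0, 0, 2045]) cube([1111, 147, 64]);
}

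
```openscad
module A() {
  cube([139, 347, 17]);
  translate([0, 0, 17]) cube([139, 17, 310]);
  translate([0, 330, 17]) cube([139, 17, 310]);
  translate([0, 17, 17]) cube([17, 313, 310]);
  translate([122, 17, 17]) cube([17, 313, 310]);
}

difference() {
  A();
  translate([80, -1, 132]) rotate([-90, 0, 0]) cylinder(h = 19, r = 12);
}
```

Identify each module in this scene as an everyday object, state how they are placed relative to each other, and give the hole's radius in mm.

A is an open box. The open box has a circular hole through its front wall. The hole's radius is 12 mm.

The subtracted cylinder has r = 12 mm.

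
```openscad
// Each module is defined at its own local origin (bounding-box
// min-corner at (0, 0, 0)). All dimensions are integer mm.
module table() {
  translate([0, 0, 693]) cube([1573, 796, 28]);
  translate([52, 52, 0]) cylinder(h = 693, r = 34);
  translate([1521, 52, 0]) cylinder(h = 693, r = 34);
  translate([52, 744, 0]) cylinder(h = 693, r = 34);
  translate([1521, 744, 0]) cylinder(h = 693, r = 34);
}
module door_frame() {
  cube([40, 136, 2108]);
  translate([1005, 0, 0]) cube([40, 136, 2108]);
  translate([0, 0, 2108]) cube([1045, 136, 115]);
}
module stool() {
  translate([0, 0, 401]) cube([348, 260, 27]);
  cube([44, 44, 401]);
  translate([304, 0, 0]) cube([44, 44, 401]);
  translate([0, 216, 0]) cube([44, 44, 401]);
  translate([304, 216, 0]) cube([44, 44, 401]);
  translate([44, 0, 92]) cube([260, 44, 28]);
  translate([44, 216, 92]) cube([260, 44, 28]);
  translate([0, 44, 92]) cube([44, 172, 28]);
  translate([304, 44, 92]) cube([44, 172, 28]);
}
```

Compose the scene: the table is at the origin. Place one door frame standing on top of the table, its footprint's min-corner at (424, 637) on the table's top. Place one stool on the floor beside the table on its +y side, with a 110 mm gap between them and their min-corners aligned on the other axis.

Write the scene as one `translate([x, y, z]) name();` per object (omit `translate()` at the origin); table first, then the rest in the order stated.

table();
translate([424, 637, 721]) door_frame();
translate([0, 906, 0]) stool();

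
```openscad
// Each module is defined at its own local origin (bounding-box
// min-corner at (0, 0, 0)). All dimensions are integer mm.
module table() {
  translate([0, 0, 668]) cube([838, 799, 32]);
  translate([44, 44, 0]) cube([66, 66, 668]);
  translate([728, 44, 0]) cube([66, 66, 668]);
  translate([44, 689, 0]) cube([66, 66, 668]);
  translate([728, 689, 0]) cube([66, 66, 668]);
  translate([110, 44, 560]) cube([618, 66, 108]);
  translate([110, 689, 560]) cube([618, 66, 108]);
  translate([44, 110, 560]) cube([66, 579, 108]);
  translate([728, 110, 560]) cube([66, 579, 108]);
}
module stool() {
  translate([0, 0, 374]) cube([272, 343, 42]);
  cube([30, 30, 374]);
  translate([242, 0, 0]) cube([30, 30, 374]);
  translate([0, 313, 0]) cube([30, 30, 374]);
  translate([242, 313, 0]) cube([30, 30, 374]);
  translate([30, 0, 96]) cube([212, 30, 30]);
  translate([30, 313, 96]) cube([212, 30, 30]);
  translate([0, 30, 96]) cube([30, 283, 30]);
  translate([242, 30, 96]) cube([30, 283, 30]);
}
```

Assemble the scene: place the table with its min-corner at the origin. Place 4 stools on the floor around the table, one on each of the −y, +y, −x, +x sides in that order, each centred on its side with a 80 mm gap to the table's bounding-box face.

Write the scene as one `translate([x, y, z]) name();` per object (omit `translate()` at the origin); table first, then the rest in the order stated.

table();
translate([283, -423, 0]) stool();
translate([283, 879, 0]) stool();
translate([-352, 228, 0]) stool();
translate([918, 228, 0]) stool();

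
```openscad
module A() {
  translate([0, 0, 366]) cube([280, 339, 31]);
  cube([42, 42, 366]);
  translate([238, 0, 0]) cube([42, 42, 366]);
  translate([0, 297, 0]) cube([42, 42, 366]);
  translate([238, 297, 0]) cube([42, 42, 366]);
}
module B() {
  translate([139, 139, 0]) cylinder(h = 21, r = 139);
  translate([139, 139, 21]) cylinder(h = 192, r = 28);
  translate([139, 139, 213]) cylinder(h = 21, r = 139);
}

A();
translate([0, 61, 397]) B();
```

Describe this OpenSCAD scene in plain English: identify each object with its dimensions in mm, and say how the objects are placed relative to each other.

A is a simple wooden stool: a rectangular seat 280 mm (x) by 339 mm (y), 31 mm thick, top face at z = 397 mm, on four square legs, each 42×42 mm in cross-section. The legs rest on z = 0, each flush with a corner of the seat.

B is a spool: two coaxial disc flanges of radius 139 mm and thickness 21 mm, joined by a core cylinder of radius 28 mm and height 192 mm. The lower flange rests on z = 0 and the three cylinders share a vertical axis.

The spool is on top of the stool.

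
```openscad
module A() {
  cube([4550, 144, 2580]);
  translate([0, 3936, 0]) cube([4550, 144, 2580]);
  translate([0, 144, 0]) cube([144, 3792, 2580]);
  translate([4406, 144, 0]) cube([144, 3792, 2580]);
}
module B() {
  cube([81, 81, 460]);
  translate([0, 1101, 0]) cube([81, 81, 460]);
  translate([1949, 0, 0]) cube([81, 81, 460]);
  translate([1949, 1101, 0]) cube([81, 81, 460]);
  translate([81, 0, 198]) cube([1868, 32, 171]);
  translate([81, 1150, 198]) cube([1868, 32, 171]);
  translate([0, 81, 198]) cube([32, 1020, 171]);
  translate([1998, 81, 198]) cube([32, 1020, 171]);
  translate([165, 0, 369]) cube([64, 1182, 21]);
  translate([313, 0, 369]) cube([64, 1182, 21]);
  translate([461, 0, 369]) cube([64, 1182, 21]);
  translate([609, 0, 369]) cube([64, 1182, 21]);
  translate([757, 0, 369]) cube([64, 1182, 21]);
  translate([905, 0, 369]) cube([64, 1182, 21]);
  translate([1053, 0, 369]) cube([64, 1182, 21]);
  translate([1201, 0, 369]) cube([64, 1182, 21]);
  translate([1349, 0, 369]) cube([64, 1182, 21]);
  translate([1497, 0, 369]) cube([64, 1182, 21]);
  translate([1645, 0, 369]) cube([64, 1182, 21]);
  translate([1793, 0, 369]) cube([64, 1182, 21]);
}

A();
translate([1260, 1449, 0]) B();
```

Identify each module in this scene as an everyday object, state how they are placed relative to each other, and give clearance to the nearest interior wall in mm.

A is a house frame. B is a bed frame. The bed frame sits inside the house frame, centred. The clearance to the nearest interior wall is 1116 mm.

Clearances: x = 1116, y = 1305; minimum 1116 mm.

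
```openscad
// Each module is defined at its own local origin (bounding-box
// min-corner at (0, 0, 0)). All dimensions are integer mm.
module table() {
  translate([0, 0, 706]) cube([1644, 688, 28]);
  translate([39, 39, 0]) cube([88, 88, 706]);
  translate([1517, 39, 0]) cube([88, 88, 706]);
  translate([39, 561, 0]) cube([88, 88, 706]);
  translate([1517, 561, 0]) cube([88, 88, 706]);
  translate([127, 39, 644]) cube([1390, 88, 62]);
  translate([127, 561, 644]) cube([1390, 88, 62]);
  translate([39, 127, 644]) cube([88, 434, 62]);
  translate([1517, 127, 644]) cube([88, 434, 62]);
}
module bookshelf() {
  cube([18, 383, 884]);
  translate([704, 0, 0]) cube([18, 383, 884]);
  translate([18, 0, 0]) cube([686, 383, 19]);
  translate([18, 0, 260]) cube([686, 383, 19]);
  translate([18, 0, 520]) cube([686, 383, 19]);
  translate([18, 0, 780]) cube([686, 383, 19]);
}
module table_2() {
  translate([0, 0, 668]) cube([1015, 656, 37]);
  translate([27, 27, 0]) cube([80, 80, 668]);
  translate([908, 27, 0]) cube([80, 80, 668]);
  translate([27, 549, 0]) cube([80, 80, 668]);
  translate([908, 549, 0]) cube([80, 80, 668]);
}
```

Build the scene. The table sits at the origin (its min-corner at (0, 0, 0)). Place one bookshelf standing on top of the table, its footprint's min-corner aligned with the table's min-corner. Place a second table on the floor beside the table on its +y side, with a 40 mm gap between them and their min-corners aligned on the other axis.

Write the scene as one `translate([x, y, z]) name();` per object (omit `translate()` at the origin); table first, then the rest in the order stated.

table();
translate([0, 0, 734]) bookshelf();
translate([0, 728, 0]) table_2();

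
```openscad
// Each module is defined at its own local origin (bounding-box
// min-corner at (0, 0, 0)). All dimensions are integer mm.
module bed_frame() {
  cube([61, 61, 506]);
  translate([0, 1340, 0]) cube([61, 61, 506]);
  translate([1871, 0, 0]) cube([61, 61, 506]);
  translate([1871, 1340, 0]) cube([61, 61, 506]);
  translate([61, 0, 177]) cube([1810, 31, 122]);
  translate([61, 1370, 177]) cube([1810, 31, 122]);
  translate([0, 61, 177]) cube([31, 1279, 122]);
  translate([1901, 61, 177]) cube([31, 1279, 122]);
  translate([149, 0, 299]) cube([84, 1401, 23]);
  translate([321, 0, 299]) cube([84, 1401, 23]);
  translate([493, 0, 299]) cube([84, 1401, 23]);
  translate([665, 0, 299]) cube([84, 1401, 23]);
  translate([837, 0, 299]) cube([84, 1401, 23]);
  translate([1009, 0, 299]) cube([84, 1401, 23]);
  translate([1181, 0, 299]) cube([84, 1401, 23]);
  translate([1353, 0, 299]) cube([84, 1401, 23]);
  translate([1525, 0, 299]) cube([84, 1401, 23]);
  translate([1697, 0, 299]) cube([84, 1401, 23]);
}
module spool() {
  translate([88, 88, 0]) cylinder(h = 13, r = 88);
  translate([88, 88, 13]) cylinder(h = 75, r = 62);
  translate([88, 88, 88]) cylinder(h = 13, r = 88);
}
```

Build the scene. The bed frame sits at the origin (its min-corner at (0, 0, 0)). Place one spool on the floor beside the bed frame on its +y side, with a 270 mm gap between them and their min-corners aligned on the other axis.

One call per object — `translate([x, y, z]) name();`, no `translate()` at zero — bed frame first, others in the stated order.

bed_frame();
translate([0, 1671, 0]) spool();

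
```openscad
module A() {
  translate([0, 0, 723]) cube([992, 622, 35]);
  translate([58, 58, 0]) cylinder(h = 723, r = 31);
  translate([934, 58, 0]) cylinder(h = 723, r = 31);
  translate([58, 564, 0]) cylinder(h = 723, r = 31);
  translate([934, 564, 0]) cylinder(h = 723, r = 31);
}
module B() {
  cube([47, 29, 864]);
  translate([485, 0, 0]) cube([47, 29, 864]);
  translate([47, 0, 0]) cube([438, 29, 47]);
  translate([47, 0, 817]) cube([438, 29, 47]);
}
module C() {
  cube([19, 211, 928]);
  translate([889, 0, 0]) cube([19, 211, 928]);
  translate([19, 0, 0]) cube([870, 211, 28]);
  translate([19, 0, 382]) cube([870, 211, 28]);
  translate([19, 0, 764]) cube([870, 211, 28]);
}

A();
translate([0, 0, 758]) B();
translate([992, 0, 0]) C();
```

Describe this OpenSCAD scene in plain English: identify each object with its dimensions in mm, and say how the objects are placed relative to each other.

A is a rectangular dining table. The top is 992×622×35 mm with its upper surface at z = 758 mm. It stands on four round legs of 62 mm diameter, each leg's bounding box inset 27 mm from the nearest pair of top edges, running from the floor to the underside of the top.

B is a picture frame with a 438×770 mm rectangular opening (x by z) and a uniform 47 mm border on every side. Frame depth is 29 mm along y. It is built from two vertical stiles running the full outside height and two horizontal rails spanning the gap between the stiles.

C is a bookshelf 908 mm wide overall, 211 mm deep and 928 mm tall. The two sides are 19 mm thick vertical panels. 3 horizontal shelves of 28 mm thickness span between the inner faces of the sides; the lowest shelf sits on the floor and shelves are stacked with a clear vertical gap of 354 mm between each pair.

The picture frame is on top of the table. The bookshelf is against the table's +x side, with their −y faces flush.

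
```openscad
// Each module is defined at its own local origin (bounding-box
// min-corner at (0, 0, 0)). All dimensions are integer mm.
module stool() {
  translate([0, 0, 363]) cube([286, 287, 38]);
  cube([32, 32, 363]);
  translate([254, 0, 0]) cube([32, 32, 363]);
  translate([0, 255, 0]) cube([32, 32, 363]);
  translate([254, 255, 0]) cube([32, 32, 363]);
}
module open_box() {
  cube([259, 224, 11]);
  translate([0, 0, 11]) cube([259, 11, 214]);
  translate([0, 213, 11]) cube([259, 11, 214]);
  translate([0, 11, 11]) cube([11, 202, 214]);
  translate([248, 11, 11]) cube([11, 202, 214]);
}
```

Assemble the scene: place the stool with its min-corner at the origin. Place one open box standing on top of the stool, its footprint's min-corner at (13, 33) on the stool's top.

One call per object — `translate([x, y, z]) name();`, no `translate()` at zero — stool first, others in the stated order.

stool();
translate([13, 33, 401]) open_box();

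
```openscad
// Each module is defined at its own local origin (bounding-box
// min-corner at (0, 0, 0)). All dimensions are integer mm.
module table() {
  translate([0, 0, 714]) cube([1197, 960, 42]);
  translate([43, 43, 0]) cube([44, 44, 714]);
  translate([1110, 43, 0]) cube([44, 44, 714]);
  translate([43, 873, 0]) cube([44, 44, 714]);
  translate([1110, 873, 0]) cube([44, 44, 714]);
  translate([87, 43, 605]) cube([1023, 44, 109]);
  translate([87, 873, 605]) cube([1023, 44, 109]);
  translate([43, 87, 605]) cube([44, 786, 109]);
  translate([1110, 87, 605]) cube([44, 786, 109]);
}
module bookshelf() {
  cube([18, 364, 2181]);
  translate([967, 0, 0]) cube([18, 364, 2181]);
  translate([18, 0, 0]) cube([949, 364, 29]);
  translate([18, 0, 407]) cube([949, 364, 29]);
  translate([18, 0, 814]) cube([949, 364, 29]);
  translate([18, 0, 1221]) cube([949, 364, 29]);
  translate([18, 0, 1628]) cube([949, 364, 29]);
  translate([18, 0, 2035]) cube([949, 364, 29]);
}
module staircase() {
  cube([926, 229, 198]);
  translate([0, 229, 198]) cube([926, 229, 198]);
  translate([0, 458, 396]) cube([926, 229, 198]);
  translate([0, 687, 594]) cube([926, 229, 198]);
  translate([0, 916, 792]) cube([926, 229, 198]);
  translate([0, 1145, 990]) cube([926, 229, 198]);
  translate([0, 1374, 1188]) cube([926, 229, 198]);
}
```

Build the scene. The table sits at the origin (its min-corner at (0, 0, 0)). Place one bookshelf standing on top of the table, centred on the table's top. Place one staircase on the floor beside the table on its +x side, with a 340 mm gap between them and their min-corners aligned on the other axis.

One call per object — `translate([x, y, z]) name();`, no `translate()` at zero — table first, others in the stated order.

table();
translate([106, 298, 756]) bookshelf();
translate([1537, 0, 0]) staircase();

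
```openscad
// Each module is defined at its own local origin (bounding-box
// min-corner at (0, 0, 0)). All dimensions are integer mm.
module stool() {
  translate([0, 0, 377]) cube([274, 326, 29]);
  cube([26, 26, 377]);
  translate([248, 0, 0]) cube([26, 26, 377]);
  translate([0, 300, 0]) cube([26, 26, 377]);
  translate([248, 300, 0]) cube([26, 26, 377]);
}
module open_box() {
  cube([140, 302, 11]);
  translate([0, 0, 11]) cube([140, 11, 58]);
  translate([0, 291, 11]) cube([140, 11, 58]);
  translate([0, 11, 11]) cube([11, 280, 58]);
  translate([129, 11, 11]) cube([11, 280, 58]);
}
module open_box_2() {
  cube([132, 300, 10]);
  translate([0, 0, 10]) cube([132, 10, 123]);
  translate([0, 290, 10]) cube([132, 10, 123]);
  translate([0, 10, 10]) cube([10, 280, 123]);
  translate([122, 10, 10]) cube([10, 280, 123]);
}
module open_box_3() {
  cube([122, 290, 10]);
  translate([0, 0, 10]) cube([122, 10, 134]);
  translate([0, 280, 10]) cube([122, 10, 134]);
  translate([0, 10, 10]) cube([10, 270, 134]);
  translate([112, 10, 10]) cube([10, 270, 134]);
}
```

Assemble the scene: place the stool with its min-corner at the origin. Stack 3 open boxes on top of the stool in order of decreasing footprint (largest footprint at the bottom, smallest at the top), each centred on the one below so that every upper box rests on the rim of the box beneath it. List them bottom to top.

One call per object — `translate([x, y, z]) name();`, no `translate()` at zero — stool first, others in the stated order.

stool();
translate([67, 12, 406]) open_box();
translate([71, 13, 475]) open_box_2();
translate([76, 18, 608]) open_box_3();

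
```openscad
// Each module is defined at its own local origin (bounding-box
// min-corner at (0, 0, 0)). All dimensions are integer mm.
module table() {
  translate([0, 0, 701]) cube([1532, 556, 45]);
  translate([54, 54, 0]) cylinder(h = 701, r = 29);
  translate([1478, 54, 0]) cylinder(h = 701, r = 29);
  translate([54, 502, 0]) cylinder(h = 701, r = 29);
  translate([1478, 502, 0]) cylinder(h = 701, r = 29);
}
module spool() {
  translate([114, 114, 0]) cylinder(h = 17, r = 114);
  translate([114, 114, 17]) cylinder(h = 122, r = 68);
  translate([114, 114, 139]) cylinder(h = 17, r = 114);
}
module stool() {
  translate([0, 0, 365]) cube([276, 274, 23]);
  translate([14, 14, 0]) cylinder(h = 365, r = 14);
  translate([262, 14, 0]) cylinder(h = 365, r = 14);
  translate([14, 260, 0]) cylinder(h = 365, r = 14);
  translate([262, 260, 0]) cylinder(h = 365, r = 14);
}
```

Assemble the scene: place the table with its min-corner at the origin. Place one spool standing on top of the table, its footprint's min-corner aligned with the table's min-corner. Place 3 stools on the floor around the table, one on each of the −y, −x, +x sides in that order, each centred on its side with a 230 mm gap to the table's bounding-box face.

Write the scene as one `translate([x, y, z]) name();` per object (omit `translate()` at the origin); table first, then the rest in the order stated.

table();
translate([0, 0, 746]) spool();
translate([628, -504, 0]) stool();
translate([-506, 141, 0]) stool();
translate([1762, 141, 0]) stool();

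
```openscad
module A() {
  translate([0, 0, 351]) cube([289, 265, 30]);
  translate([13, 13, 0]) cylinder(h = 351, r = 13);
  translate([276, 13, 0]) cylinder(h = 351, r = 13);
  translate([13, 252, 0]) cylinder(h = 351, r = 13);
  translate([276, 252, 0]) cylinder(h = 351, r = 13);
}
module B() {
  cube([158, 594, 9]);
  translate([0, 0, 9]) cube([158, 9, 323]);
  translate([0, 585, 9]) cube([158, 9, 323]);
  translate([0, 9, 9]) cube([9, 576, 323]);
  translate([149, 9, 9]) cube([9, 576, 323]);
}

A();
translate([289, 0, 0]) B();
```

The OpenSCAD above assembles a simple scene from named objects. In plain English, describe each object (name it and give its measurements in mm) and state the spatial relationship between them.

A is a four-legged stool. The seat is a 289×265×30 mm slab whose top surface is at z = 381 mm; four round legs, each 26 mm in diameter, run from the floor (z = 0) to the underside of the seat, each leg's axis is inset half a diameter from the nearest pair of seat edges (so the leg's bounding box is flush with the corner).

B is an open-topped rectangular box: outside dimensions 158×594×332 mm, with a uniform wall and base thickness of 9 mm. The base is a full 158×594 slab on the floor; four walls sit on top of the base. The front and back walls (the −y and +y sides) span the full width; the two side walls fit between them.

The open box is against the stool's +x side, with their −y faces flush.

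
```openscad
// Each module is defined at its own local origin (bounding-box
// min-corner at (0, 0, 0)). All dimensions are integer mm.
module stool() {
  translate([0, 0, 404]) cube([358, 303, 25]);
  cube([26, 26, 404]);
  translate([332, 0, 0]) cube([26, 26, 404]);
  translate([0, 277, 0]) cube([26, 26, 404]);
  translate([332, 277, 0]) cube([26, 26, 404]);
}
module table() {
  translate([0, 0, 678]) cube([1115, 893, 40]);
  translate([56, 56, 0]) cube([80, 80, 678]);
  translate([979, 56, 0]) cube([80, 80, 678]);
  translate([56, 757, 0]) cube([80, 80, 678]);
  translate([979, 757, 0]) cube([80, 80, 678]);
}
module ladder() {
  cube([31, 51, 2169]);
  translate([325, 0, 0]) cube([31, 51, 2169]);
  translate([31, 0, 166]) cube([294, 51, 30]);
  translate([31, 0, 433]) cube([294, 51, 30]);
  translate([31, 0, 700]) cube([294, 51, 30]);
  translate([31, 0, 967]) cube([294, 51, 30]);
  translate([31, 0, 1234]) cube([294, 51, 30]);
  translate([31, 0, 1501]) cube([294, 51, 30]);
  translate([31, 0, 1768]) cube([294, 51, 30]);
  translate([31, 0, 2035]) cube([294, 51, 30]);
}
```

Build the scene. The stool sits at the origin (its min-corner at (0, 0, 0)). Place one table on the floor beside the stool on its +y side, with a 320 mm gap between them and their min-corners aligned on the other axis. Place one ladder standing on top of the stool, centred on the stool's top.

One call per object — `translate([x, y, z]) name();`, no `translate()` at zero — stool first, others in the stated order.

stool();
translate([0, 623, 0]) table();
translate([1, 126, 429]) ladder();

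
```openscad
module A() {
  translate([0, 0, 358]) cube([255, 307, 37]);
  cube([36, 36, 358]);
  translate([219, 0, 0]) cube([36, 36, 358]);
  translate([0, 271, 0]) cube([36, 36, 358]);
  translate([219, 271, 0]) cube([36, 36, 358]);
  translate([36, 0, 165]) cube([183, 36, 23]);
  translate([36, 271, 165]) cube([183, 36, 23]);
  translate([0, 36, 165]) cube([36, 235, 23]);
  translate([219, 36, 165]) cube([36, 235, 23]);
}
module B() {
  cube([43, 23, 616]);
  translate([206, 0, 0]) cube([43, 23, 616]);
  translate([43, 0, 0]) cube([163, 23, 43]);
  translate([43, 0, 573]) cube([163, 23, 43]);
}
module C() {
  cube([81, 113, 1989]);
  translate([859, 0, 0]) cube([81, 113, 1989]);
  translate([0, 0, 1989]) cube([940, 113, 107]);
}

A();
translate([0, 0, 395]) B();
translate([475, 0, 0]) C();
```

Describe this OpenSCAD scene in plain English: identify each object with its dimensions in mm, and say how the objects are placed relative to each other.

A is a four-legged stool. The seat is a 255×307×37 mm slab whose top surface is at z = 395 mm; four square legs, each 36×36 mm in cross-section, run from the floor (z = 0) to the underside of the seat, each flush with a corner of the seat. Four stretchers, 36 mm wide and 23 mm tall, connect adjacent legs with their undersides at z = 165 mm, each running between the inner faces of the legs it joins and aligned with the legs' outer faces on the other axis.

B is a rectangular picture frame lying in the x–z plane (depth along y). The opening is 163 mm wide (x) by 530 mm tall (z), surrounded by a border 43 mm wide on all four sides. The frame is 23 mm deep and is made of two full-height vertical stiles with two horizontal rails fitted between them.

C is a door frame. The clear opening is 778 mm wide and 1989 mm high. Two 81 mm wide jambs, 113 mm deep, stand either side of the opening from the floor to the top of the opening. A 107 mm thick head sits across the top of both jambs, spanning the full outside width of the frame.

The picture frame is on top of the stool. The door frame is on the floor beside the stool on its +x side.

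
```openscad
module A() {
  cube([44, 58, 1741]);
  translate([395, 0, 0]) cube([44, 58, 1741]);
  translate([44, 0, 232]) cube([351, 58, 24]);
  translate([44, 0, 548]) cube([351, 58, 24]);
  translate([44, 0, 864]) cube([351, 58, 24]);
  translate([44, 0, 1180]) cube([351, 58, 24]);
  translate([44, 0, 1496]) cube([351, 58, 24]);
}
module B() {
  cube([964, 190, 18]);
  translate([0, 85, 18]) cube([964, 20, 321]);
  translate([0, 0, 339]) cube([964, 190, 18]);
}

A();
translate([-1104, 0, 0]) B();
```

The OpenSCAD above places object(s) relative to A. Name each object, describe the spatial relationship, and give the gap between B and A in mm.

A is a ladder. B is an I-beam. The I-beam is on the floor beside the ladder on its −x side. The gap between the I-beam and the ladder is 140 mm.

The I-beam's nearest face is 140 mm from the ladder's −x face.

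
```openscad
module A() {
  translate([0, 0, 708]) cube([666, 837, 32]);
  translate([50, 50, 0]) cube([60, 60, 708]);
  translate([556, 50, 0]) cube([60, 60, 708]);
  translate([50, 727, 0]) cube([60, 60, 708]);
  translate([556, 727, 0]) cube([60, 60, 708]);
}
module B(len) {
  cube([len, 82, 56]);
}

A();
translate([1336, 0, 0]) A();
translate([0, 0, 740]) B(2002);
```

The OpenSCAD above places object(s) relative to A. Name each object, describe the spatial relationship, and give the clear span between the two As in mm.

A is a table. B is a beam. A beam spans the tops of two tables. The clear span between the two tables is 670 mm.

Second table starts at x = 1336; first ends at x = 666; clear span = 1336 − 666 = 670 mm.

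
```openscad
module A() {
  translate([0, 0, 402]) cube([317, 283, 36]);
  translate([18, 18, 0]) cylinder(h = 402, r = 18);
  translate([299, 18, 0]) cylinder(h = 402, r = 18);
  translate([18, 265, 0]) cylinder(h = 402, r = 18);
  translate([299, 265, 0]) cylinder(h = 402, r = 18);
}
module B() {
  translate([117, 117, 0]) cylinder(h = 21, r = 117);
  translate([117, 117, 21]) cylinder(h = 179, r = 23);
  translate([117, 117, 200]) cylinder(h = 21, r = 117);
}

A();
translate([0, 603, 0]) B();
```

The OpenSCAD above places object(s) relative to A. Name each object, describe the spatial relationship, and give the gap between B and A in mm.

The spool's nearest face is 320 mm from the stool's +y face.

A is a stool. B is a spool. The spool is on the floor beside the stool on its +y side. The gap between the spool and the stool is 320 mm.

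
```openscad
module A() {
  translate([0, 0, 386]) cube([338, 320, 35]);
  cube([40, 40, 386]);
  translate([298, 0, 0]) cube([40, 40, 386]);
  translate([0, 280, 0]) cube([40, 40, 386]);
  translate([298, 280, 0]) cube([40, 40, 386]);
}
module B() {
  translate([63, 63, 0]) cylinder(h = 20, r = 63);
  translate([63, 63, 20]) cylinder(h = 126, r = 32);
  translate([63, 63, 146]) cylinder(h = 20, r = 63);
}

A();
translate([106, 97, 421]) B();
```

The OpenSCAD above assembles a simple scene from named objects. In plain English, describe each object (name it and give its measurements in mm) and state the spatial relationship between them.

A is a simple wooden stool: a rectangular seat 338 mm (x) by 320 mm (y), 35 mm thick, top face at z = 421 mm, on four square legs, each 40×40 mm in cross-section. The legs rest on z = 0, each flush with a corner of the seat.

B is a spool: two coaxial disc flanges of radius 63 mm and thickness 20 mm, joined by a core cylinder of radius 32 mm and height 126 mm. The lower flange rests on z = 0 and the three cylinders share a vertical axis.

The spool is on top of the stool, centred.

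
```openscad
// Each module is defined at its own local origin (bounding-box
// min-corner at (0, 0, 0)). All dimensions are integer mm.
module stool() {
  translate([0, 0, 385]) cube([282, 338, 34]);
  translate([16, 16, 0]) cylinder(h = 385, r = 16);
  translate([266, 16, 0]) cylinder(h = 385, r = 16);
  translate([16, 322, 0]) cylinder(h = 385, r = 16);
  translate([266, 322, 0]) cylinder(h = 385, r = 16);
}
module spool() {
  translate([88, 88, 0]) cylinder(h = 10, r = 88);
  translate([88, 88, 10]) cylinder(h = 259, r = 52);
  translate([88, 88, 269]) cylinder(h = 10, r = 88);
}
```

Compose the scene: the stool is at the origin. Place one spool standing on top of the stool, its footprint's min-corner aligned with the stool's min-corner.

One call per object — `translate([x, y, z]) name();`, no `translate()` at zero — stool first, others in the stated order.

stool();
translate([0, 0, 419]) spool();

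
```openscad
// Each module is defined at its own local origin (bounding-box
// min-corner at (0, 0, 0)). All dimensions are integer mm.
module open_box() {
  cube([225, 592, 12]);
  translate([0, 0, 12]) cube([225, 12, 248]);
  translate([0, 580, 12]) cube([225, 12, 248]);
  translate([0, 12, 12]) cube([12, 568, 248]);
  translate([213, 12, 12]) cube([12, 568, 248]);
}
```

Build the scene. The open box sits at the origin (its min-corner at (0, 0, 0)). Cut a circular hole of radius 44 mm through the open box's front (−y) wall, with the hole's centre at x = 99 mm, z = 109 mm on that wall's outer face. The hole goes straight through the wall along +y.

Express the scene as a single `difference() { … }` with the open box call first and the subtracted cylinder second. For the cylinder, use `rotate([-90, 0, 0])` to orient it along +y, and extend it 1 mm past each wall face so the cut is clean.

difference() {
  open_box();
  translate([99, -1, 109]) rotate([-90, 0, 0]) cylinder(h = 14, r = 44);
}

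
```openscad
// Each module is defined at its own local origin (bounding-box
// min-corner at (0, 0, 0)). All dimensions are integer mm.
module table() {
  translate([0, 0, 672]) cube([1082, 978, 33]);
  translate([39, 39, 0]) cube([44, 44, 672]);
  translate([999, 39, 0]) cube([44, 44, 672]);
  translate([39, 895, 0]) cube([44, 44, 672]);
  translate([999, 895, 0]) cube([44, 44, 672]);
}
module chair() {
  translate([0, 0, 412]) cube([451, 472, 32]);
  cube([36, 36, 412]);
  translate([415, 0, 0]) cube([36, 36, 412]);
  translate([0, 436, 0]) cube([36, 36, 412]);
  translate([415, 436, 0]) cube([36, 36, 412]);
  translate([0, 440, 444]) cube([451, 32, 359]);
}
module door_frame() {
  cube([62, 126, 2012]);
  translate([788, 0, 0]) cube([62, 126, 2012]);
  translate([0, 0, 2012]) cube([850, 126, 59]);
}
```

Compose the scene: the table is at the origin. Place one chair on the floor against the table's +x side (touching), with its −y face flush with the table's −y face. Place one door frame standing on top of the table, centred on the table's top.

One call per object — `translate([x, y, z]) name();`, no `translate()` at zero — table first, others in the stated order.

table();
translate([1082, 0, 0]) chair();
translate([116, 426, 705]) door_frame();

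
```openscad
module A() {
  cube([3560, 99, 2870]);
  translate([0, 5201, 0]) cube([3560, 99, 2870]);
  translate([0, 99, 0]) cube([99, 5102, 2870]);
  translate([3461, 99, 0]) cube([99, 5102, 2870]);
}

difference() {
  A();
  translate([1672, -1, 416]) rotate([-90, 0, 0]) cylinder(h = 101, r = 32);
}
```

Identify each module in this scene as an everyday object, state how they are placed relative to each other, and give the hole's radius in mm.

The subtracted cylinder has r = 32 mm.

A is a house frame. The house frame has a circular hole through its front wall. The hole's radius is 32 mm.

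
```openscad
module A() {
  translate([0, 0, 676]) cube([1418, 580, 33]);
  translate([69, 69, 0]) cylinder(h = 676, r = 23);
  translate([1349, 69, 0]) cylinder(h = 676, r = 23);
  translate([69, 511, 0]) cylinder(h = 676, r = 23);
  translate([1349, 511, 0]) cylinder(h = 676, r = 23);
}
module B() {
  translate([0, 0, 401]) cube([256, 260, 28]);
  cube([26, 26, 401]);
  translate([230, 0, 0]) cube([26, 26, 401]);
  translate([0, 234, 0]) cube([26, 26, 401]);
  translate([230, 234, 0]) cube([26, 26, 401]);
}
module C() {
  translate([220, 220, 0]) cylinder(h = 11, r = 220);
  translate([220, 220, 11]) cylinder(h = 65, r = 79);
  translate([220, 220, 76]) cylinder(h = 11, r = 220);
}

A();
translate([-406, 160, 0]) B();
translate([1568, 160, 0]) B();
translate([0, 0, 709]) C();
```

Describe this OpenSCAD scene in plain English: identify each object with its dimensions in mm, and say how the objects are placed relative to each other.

A is a rectangular dining table. The top is 1418×580×33 mm with its upper surface at z = 709 mm. It stands on four round legs of 46 mm diameter, each leg's bounding box inset 46 mm from the nearest pair of top edges, running from the floor to the underside of the top.

B is a four-legged stool. The seat is a 256×260×28 mm slab whose top surface is at z = 429 mm; four square legs, each 26×26 mm in cross-section, run from the floor (z = 0) to the underside of the seat, each flush with a corner of the seat.

C is a spool: two coaxial disc flanges of radius 220 mm and thickness 11 mm, joined by a core cylinder of radius 79 mm and height 65 mm. The lower flange rests on z = 0 and the three cylinders share a vertical axis.

Two stools sit around the table at the −x, +x sides. The spool is on top of the table.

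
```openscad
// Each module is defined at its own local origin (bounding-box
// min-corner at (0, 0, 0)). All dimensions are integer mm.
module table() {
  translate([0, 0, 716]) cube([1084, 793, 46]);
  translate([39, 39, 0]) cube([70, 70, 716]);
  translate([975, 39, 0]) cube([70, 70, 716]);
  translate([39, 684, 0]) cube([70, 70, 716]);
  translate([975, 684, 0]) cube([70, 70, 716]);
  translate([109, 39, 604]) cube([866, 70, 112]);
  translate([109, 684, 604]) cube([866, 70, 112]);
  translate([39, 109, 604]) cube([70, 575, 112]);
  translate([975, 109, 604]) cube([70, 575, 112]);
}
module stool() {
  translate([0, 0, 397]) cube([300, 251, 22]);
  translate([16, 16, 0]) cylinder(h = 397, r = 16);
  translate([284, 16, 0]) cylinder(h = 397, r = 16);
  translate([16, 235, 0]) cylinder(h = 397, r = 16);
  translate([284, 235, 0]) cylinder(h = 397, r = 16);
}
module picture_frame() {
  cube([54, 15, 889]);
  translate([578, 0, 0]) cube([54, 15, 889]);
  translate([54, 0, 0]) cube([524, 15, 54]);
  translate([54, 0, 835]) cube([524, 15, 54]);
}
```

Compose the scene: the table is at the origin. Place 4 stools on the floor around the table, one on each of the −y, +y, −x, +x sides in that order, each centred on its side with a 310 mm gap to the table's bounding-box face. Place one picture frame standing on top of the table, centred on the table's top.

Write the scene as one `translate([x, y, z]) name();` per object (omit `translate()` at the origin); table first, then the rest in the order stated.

table();
translate([392, -561, 0]) stool();
translate([392, 1103, 0]) stool();
translate([-610, 271, 0]) stool();
translate([1394, 271, 0]) stool();
translate([226, 389, 762]) picture_frame();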